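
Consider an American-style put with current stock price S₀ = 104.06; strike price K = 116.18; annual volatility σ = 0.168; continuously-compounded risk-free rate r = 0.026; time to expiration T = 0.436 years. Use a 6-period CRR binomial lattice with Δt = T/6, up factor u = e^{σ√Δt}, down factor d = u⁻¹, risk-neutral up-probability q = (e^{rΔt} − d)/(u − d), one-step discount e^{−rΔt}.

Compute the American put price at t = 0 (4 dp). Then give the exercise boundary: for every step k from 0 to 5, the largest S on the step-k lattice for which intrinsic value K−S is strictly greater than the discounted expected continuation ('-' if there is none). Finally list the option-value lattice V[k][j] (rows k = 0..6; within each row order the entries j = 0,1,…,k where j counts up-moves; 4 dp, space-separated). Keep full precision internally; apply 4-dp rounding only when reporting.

price = 12.5645
boundary = - 99.4525 95.0490 99.4525 104.0600 108.8809
tree:
12.5645
16.7275 8.6043
21.1310 12.2754 5.1028
25.3395 16.7275 8.0357 2.2987
29.3616 21.1310 12.1200 4.1344 0.5403
33.2057 25.3395 16.7275 7.2991 1.1038 0.0000
36.8796 29.3616 21.1310 12.1200 2.2548 0.0000 0.0000

Δt=0.07267  u=1.04633  d=0.95572  q=0.50955  discount=0.99811
step 6 (expiry): payoffs max(K−S,0) = 36.8796 29.3616 21.1310 12.1200 2.2548 0.0000 0.0000
step 5: (k=5,j=0): S=82.9743, (K−S)⁺=33.2057, hold=32.9864 ⇒ V=33.2057 exercise | (k=5,j=1): S=90.8405, (K−S)⁺=25.3395, hold=25.1202 ⇒ V=25.3395 exercise | (k=5,j=2): S=99.4525, (K−S)⁺=16.7275, hold=16.5082 ⇒ V=16.7275 exercise | (k=5,j=3): S=108.8809, (K−S)⁺=7.2991, hold=7.0798 ⇒ V=7.2991 exercise | (k=5,j=4): S=119.2032, (K−S)⁺=0.0000, hold=1.1038 ⇒ V=1.1038 continue | (k=5,j=5): S=130.5041, (K−S)⁺=0.0000, hold=0.0000 ⇒ V=0.0000 continue  boundary S*=108.8809
step 4: (k=4,j=0): S=86.8184, (K−S)⁺=29.3616, hold=29.1423 ⇒ V=29.3616 exercise | (k=4,j=1): S=95.0490, (K−S)⁺=21.1310, hold=20.9117 ⇒ V=21.1310 exercise | (k=4,j=2): S=104.0600, (K−S)⁺=12.1200, hold=11.9007 ⇒ V=12.1200 exercise | (k=4,j=3): S=113.9252, (K−S)⁺=2.2548, hold=4.1344 ⇒ V=4.1344 continue | (k=4,j=4): S=124.7257, (K−S)⁺=0.0000, hold=0.5403 ⇒ V=0.5403 continue  boundary S*=104.0600
step 3: (k=3,j=0): S=90.8405, (K−S)⁺=25.3395, hold=25.1202 ⇒ V=25.3395 exercise | (k=3,j=1): S=99.4525, (K−S)⁺=16.7275, hold=16.5082 ⇒ V=16.7275 exercise | (k=3,j=2): S=108.8809, (K−S)⁺=7.2991, hold=8.0357 ⇒ V=8.0357 continue | (k=3,j=3): S=119.2032, (K−S)⁺=0.0000, hold=2.2987 ⇒ V=2.2987 continue  boundary S*=99.4525
step 2: (k=2,j=0): S=95.0490, (K−S)⁺=21.1310, hold=20.9117 ⇒ V=21.1310 exercise | (k=2,j=1): S=104.0600, (K−S)⁺=12.1200, hold=12.2754 ⇒ V=12.2754 continue | (k=2,j=2): S=113.9252, (K−S)⁺=2.2548, hold=5.1028 ⇒ V=5.1028 continue  boundary S*=95.0490
step 1: (k=1,j=0): S=99.4525, (K−S)⁺=16.7275, hold=16.5872 ⇒ V=16.7275 exercise | (k=1,j=1): S=108.8809, (K−S)⁺=7.2991, hold=8.6043 ⇒ V=8.6043 continue  boundary S*=99.4525
step 0: (k=0,j=0): S=104.0600, (K−S)⁺=12.1200, hold=12.5645 ⇒ V=12.5645 continue  boundary S*=-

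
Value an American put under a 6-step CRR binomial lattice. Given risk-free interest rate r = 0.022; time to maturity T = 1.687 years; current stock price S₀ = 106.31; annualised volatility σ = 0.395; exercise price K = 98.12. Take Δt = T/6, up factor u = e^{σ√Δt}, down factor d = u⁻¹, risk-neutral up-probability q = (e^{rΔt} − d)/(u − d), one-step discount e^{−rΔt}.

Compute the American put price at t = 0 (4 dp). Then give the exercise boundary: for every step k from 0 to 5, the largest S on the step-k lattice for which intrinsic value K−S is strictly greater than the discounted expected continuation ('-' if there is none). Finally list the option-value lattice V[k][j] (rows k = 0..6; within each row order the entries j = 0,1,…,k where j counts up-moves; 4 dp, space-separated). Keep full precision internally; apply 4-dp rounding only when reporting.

Δt=0.28117  u=1.23300  d=0.81103  q=0.46253  discount=0.99383
step 6 (expiry): payoffs max(K−S,0) = 67.8649 52.1237 28.1924 0.0000 0.0000 0.0000 0.0000
step 5: (k=5,j=0): S=37.3044, (K−S)⁺=60.8156, hold=60.2105 ⇒ V=60.8156 exercise | (k=5,j=1): S=56.7134, (K−S)⁺=41.4066, hold=40.8015 ⇒ V=41.4066 exercise | (k=5,j=2): S=86.2207, (K−S)⁺=11.8993, hold=15.0590 ⇒ V=15.0590 continue | (k=5,j=3): S=131.0801, (K−S)⁺=0.0000, hold=0.0000 ⇒ V=0.0000 continue | (k=5,j=4): S=199.2793, (K−S)⁺=0.0000, hold=0.0000 ⇒ V=0.0000 continue | (k=5,j=5): S=302.9616, (K−S)⁺=0.0000, hold=0.0000 ⇒ V=0.0000 continue  boundary S*=56.7134
step 4: (k=4,j=0): S=45.9963, (K−S)⁺=52.1237, hold=51.5186 ⇒ V=52.1237 exercise | (k=4,j=1): S=69.9276, (K−S)⁺=28.1924, hold=29.0398 ⇒ V=29.0398 continue | (k=4,j=2): S=106.3100, (K−S)⁺=0.0000, hold=8.0438 ⇒ V=8.0438 continue | (k=4,j=3): S=161.6216, (K−S)⁺=0.0000, hold=0.0000 ⇒ V=0.0000 continue | (k=4,j=4): S=245.7112, (K−S)⁺=0.0000, hold=0.0000 ⇒ V=0.0000 continue  boundary S*=45.9963
step 3: (k=3,j=0): S=56.7134, (K−S)⁺=41.4066, hold=41.1910 ⇒ V=41.4066 exercise | (k=3,j=1): S=86.2207, (K−S)⁺=11.8993, hold=19.2093 ⇒ V=19.2093 continue | (k=3,j=2): S=131.0801, (K−S)⁺=0.0000, hold=4.2966 ⇒ V=4.2966 continue | (k=3,j=3): S=199.2793, (K−S)⁺=0.0000, hold=0.0000 ⇒ V=0.0000 continue  boundary S*=56.7134
step 2: (k=2,j=0): S=69.9276, (K−S)⁺=28.1924, hold=30.9476 ⇒ V=30.9476 continue | (k=2,j=1): S=106.3100, (K−S)⁺=0.0000, hold=12.2358 ⇒ V=12.2358 continue | (k=2,j=2): S=161.6216, (K−S)⁺=0.0000, hold=2.2951 ⇒ V=2.2951 continue  boundary S*=-
step 1: (k=1,j=0): S=86.2207, (K−S)⁺=11.8993, hold=22.1553 ⇒ V=22.1553 continue | (k=1,j=1): S=131.0801, (K−S)⁺=0.0000, hold=7.5908 ⇒ V=7.5908 continue  boundary S*=-
step 0: (k=0,j=0): S=106.3100, (K−S)⁺=0.0000, hold=15.3236 ⇒ V=15.3236 continue  boundary S*=-

price = 15.3236
boundary = - - - 56.7134 45.9963 56.7134
tree:
15.3236
22.1553 7.5908
30.9476 12.2358 2.2951
41.4066 19.2093 4.2966 0.0000
52.1237 29.0398 8.0438 0.0000 0.0000
60.8156 41.4066 15.0590 0.0000 0.0000 0.0000
67.8649 52.1237 28.1924 0.0000 0.0000 0.0000 0.0000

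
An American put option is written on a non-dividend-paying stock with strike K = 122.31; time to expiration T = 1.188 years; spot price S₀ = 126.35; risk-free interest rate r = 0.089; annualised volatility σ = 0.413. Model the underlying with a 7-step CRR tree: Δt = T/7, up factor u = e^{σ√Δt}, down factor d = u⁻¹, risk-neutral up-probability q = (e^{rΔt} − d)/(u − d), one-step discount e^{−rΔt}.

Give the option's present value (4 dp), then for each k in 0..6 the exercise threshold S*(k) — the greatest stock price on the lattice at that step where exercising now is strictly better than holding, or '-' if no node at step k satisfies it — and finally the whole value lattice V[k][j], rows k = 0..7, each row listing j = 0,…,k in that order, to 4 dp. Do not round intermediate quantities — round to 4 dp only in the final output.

price = 15.6906
boundary = - - - 75.8405 63.9749 75.8405 89.9068
tree:
15.6906
23.2960 8.6239
33.5052 13.8773 3.6753
46.4695 21.6638 6.5759 0.9101
58.3351 32.5376 11.5367 1.8556 0.0000
68.3442 46.4695 19.7073 3.7834 0.0000 0.0000
76.7874 58.3351 32.4032 7.7139 0.0000 0.0000 0.0000
83.9096 68.3442 46.4695 15.7280 0.0000 0.0000 0.0000 0.0000

params: Δt=0.16971 u=1.18547 d=0.84355 q=0.50208 e^(-rΔt)=0.98501
t_7 payoffs: 83.9096 68.3442 46.4695 15.7280 0.0000 0.0000 0.0000 0.0000
t_6: node(6,0) S=45.5226 payoff=76.7874 vs cont=74.9538 → 76.7874 [stop]  node(6,1) S=63.9749 payoff=58.3351 vs cont=56.5015 → 58.3351 [stop]  node(6,2) S=89.9068 payoff=32.4032 vs cont=30.5696 → 32.4032 [stop]  node(6,3) S=126.3500 payoff=0.0000 vs cont=7.7139 → 7.7139 [wait]  node(6,4) S=177.5652 payoff=0.0000 vs cont=0.0000 → 0.0000 [wait]  node(6,5) S=249.5403 payoff=0.0000 vs cont=0.0000 → 0.0000 [wait]  node(6,6) S=350.6899 payoff=0.0000 vs cont=0.0000 → 0.0000 [wait]  ⇒ S*(6)=89.9068
t_5: node(5,0) S=53.9658 payoff=68.3442 vs cont=66.5107 → 68.3442 [stop]  node(5,1) S=75.8405 payoff=46.4695 vs cont=44.6359 → 46.4695 [stop]  node(5,2) S=106.5820 payoff=15.7280 vs cont=19.7073 → 19.7073 [wait]  node(5,3) S=149.7844 payoff=0.0000 vs cont=3.7834 → 3.7834 [wait]  node(5,4) S=210.4986 payoff=0.0000 vs cont=0.0000 → 0.0000 [wait]  node(5,5) S=295.8230 payoff=0.0000 vs cont=0.0000 → 0.0000 [wait]  ⇒ S*(5)=75.8405
t_4: node(4,0) S=63.9749 payoff=58.3351 vs cont=56.5015 → 58.3351 [stop]  node(4,1) S=89.9068 payoff=32.4032 vs cont=32.5376 → 32.5376 [wait]  node(4,2) S=126.3500 payoff=0.0000 vs cont=11.5367 → 11.5367 [wait]  node(4,3) S=177.5652 payoff=0.0000 vs cont=1.8556 → 1.8556 [wait]  node(4,4) S=249.5403 payoff=0.0000 vs cont=0.0000 → 0.0000 [wait]  ⇒ S*(4)=63.9749
t_3: node(3,0) S=75.8405 payoff=46.4695 vs cont=44.7024 → 46.4695 [stop]  node(3,1) S=106.5820 payoff=15.7280 vs cont=21.6638 → 21.6638 [wait]  node(3,2) S=149.7844 payoff=0.0000 vs cont=6.5759 → 6.5759 [wait]  node(3,3) S=210.4986 payoff=0.0000 vs cont=0.9101 → 0.9101 [wait]  ⇒ S*(3)=75.8405
t_2: node(2,0) S=89.9068 payoff=32.4032 vs cont=33.5052 → 33.5052 [wait]  node(2,1) S=126.3500 payoff=0.0000 vs cont=13.8773 → 13.8773 [wait]  node(2,2) S=177.5652 payoff=0.0000 vs cont=3.6753 → 3.6753 [wait]  ⇒ S*(2)=-
t_1: node(1,0) S=106.5820 payoff=15.7280 vs cont=23.2960 → 23.2960 [wait]  node(1,1) S=149.7844 payoff=0.0000 vs cont=8.6239 → 8.6239 [wait]  ⇒ S*(1)=-
t_0: node(0,0) S=126.3500 payoff=0.0000 vs cont=15.6906 → 15.6906 [wait]  ⇒ S*(0)=-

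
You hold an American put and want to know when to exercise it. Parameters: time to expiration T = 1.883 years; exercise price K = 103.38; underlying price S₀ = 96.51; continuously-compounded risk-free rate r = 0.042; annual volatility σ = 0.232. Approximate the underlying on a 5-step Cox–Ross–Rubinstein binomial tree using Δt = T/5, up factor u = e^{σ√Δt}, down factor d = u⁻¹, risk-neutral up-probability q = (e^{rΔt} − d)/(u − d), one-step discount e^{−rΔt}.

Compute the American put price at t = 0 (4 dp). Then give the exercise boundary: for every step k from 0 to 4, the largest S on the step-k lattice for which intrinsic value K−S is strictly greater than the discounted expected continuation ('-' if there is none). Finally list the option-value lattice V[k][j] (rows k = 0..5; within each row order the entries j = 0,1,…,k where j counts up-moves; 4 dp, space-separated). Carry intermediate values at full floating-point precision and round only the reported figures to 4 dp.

params: Δt=0.37660 u=1.15301 d=0.86730 q=0.52027 e^(-rΔt)=0.98431
t_5 payoffs: 56.0199 40.4183 19.6771 0.0000 0.0000 0.0000
t_4: node(4,0) S=54.6066 payoff=48.7734 vs cont=47.1511 → 48.7734 [stop]  node(4,1) S=72.5953 payoff=30.7847 vs cont=29.1624 → 30.7847 [stop]  node(4,2) S=96.5100 payoff=6.8700 vs cont=9.2916 → 9.2916 [wait]  node(4,3) S=128.3028 payoff=0.0000 vs cont=0.0000 → 0.0000 [wait]  node(4,4) S=170.5689 payoff=0.0000 vs cont=0.0000 → 0.0000 [wait]  ⇒ S*(4)=72.5953
t_3: node(3,0) S=62.9617 payoff=40.4183 vs cont=38.7959 → 40.4183 [stop]  node(3,1) S=83.7029 payoff=19.6771 vs cont=19.2949 → 19.6771 [stop]  node(3,2) S=111.2767 payoff=0.0000 vs cont=4.3875 → 4.3875 [wait]  node(3,3) S=147.9340 payoff=0.0000 vs cont=0.0000 → 0.0000 [wait]  ⇒ S*(3)=83.7029
t_2: node(2,0) S=72.5953 payoff=30.7847 vs cont=29.1624 → 30.7847 [stop]  node(2,1) S=96.5100 payoff=6.8700 vs cont=11.5385 → 11.5385 [wait]  node(2,2) S=128.3028 payoff=0.0000 vs cont=2.0718 → 2.0718 [wait]  ⇒ S*(2)=72.5953
t_1: node(1,0) S=83.7029 payoff=19.6771 vs cont=20.4455 → 20.4455 [wait]  node(1,1) S=111.2767 payoff=0.0000 vs cont=6.5095 → 6.5095 [wait]  ⇒ S*(1)=-
t_0: node(0,0) S=96.5100 payoff=6.8700 vs cont=12.9880 → 12.9880 [wait]  ⇒ S*(0)=-

price = 12.9880
boundary = - - 72.5953 83.7029 72.5953
tree:
12.9880
20.4455 6.5095
30.7847 11.5385 2.0718
40.4183 19.6771 4.3875 0.0000
48.7734 30.7847 9.2916 0.0000 0.0000
56.0199 40.4183 19.6771 0.0000 0.0000 0.0000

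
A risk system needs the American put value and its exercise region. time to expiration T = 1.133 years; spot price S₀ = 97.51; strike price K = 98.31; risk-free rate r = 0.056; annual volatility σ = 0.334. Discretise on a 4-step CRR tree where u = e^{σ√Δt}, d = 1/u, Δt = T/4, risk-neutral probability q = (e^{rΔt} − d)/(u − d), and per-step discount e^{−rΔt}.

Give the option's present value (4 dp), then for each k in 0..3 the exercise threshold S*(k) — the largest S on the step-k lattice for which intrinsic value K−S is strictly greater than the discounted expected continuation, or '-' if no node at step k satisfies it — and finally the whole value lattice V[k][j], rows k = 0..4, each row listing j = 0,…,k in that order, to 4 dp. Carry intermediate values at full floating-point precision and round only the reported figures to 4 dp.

params: Δt=0.28325 u=1.19454 d=0.83714 q=0.50041 e^(-rΔt)=0.98426
t_4 payoffs: 50.4194 29.9740 0.8000 0.0000 0.0000
t_3: node(3,0) S=57.2071 payoff=41.1029 vs cont=39.5558 → 41.1029 [stop]  node(3,1) S=81.6299 payoff=16.6801 vs cont=15.1330 → 16.6801 [stop]  node(3,2) S=116.4793 payoff=0.0000 vs cont=0.3934 → 0.3934 [wait]  node(3,3) S=166.2066 payoff=0.0000 vs cont=0.0000 → 0.0000 [wait]  ⇒ S*(3)=81.6299
t_2: node(2,0) S=68.3360 payoff=29.9740 vs cont=28.4269 → 29.9740 [stop]  node(2,1) S=97.5100 payoff=0.8000 vs cont=8.3958 → 8.3958 [wait]  node(2,2) S=139.1389 payoff=0.0000 vs cont=0.1934 → 0.1934 [wait]  ⇒ S*(2)=68.3360
t_1: node(1,0) S=81.6299 payoff=16.6801 vs cont=18.8742 → 18.8742 [wait]  node(1,1) S=116.4793 payoff=0.0000 vs cont=4.2237 → 4.2237 [wait]  ⇒ S*(1)=-
t_0: node(0,0) S=97.5100 payoff=0.8000 vs cont=11.3612 → 11.3612 [wait]  ⇒ S*(0)=-

price = 11.3612
boundary = - - 68.3360 81.6299
tree:
11.3612
18.8742 4.2237
29.9740 8.3958 0.1934
41.1029 16.6801 0.3934 0.0000
50.4194 29.9740 0.8000 0.0000 0.0000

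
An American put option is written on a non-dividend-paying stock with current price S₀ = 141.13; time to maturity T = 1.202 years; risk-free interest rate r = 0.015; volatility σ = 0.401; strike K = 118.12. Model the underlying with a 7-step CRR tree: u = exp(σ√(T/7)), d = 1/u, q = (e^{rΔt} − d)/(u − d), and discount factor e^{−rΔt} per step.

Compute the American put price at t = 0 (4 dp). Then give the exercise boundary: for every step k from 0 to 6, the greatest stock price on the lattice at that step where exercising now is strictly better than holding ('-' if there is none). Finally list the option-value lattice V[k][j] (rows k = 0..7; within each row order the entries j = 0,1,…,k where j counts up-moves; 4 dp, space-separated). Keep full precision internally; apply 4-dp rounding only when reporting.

Δt=0.17171  u=1.18077  d=0.84690  q=0.46628  discount=0.99743
step 7 (expiry): payoffs max(K−S,0) = 74.0180 56.6321 32.3922 0.0000 0.0000 0.0000 0.0000 0.0000
step 6: (k=6,j=0): S=52.0744, (K−S)⁺=66.0456, hold=65.7418 ⇒ V=66.0456 exercise | (k=6,j=1): S=72.6032, (K−S)⁺=45.5168, hold=45.2129 ⇒ V=45.5168 exercise | (k=6,j=2): S=101.2250, (K−S)⁺=16.8950, hold=17.2440 ⇒ V=17.2440 continue | (k=6,j=3): S=141.1300, (K−S)⁺=0.0000, hold=0.0000 ⇒ V=0.0000 continue | (k=6,j=4): S=196.7665, (K−S)⁺=0.0000, hold=0.0000 ⇒ V=0.0000 continue | (k=6,j=5): S=274.3360, (K−S)⁺=0.0000, hold=0.0000 ⇒ V=0.0000 continue | (k=6,j=6): S=382.4852, (K−S)⁺=0.0000, hold=0.0000 ⇒ V=0.0000 continue  boundary S*=72.6032
step 5: (k=5,j=0): S=61.4879, (K−S)⁺=56.6321, hold=56.3282 ⇒ V=56.6321 exercise | (k=5,j=1): S=85.7278, (K−S)⁺=32.3922, hold=32.2506 ⇒ V=32.3922 exercise | (k=5,j=2): S=119.5235, (K−S)⁺=0.0000, hold=9.1798 ⇒ V=9.1798 continue | (k=5,j=3): S=166.6423, (K−S)⁺=0.0000, hold=0.0000 ⇒ V=0.0000 continue | (k=5,j=4): S=232.3362, (K−S)⁺=0.0000, hold=0.0000 ⇒ V=0.0000 continue | (k=5,j=5): S=323.9282, (K−S)⁺=0.0000, hold=0.0000 ⇒ V=0.0000 continue  boundary S*=85.7278
step 4: (k=4,j=0): S=72.6032, (K−S)⁺=45.5168, hold=45.2129 ⇒ V=45.5168 exercise | (k=4,j=1): S=101.2250, (K−S)⁺=16.8950, hold=21.5133 ⇒ V=21.5133 continue | (k=4,j=2): S=141.1300, (K−S)⁺=0.0000, hold=4.8869 ⇒ V=4.8869 continue | (k=4,j=3): S=196.7665, (K−S)⁺=0.0000, hold=0.0000 ⇒ V=0.0000 continue | (k=4,j=4): S=274.3360, (K−S)⁺=0.0000, hold=0.0000 ⇒ V=0.0000 continue  boundary S*=72.6032
step 3: (k=3,j=0): S=85.7278, (K−S)⁺=32.3922, hold=34.2362 ⇒ V=34.2362 continue | (k=3,j=1): S=119.5235, (K−S)⁺=0.0000, hold=13.7253 ⇒ V=13.7253 continue | (k=3,j=2): S=166.6423, (K−S)⁺=0.0000, hold=2.6015 ⇒ V=2.6015 continue | (k=3,j=3): S=232.3362, (K−S)⁺=0.0000, hold=0.0000 ⇒ V=0.0000 continue  boundary S*=-
step 2: (k=2,j=0): S=101.2250, (K−S)⁺=16.8950, hold=24.6090 ⇒ V=24.6090 continue | (k=2,j=1): S=141.1300, (K−S)⁺=0.0000, hold=8.5166 ⇒ V=8.5166 continue | (k=2,j=2): S=196.7665, (K−S)⁺=0.0000, hold=1.3849 ⇒ V=1.3849 continue  boundary S*=-
step 1: (k=1,j=0): S=119.5235, (K−S)⁺=0.0000, hold=17.0614 ⇒ V=17.0614 continue | (k=1,j=1): S=166.6423, (K−S)⁺=0.0000, hold=5.1779 ⇒ V=5.1779 continue  boundary S*=-
step 0: (k=0,j=0): S=141.1300, (K−S)⁺=0.0000, hold=11.4908 ⇒ V=11.4908 continue  boundary S*=-

price = 11.4908
boundary = - - - - 72.6032 85.7278 72.6032
tree:
11.4908
17.0614 5.1779
24.6090 8.5166 1.3849
34.2362 13.7253 2.6015 0.0000
45.5168 21.5133 4.8869 0.0000 0.0000
56.6321 32.3922 9.1798 0.0000 0.0000 0.0000
66.0456 45.5168 17.2440 0.0000 0.0000 0.0000 0.0000
74.0180 56.6321 32.3922 0.0000 0.0000 0.0000 0.0000 0.0000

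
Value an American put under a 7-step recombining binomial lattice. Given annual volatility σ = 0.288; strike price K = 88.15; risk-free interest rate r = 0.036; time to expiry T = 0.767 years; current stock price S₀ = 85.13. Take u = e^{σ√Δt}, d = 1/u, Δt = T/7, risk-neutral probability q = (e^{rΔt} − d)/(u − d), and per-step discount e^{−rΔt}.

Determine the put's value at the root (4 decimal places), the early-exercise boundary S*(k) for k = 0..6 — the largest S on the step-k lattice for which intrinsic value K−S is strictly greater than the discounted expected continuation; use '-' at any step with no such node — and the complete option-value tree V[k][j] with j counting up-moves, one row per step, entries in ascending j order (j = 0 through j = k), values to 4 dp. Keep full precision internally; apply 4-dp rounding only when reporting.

Δt=0.10957, u=1.10002, d=0.90907, q=0.49688, disc=e^(-rΔt)=0.99606
k=7 terminal: V=max(K-S,0) → 44.4717 35.2969 24.1949 10.7608 0.0000 0.0000 0.0000 0.0000
k=6: j=0 S=48.0472 intr=40.1028 cont=39.7558 V=40.1028[EX]; j=1 S=58.1397 intr=30.0103 cont=29.6632 V=30.0103[EX]; j=2 S=70.3522 intr=17.7978 cont=17.4507 V=17.7978[EX]; j=3 S=85.1300 intr=3.0200 cont=5.3926 V=5.3926[hold]; j=4 S=103.0119 intr=0.0000 cont=0.0000 V=0.0000[hold]; j=5 S=124.6500 intr=0.0000 cont=0.0000 V=0.0000[hold]; j=6 S=150.8332 intr=0.0000 cont=0.0000 V=0.0000[hold]  S*(6)=70.3522
k=5: j=0 S=52.8531 intr=35.2969 cont=34.9498 V=35.2969[EX]; j=1 S=63.9551 intr=24.1949 cont=23.8478 V=24.1949[EX]; j=2 S=77.3892 intr=10.7608 cont=11.5881 V=11.5881[hold]; j=3 S=93.6451 intr=0.0000 cont=2.7024 V=2.7024[hold]; j=4 S=113.3156 intr=0.0000 cont=0.0000 V=0.0000[hold]; j=5 S=137.1180 intr=0.0000 cont=0.0000 V=0.0000[hold]  S*(5)=63.9551
k=4: j=0 S=58.1397 intr=30.0103 cont=29.6632 V=30.0103[EX]; j=1 S=70.3522 intr=17.7978 cont=17.8602 V=17.8602[hold]; j=2 S=85.1300 intr=3.0200 cont=7.1447 V=7.1447[hold]; j=3 S=103.0119 intr=0.0000 cont=1.3543 V=1.3543[hold]; j=4 S=124.6500 intr=0.0000 cont=0.0000 V=0.0000[hold]  S*(4)=58.1397
k=3: j=0 S=63.9551 intr=24.1949 cont=23.8787 V=24.1949[EX]; j=1 S=77.3892 intr=10.7608 cont=12.4865 V=12.4865[hold]; j=2 S=93.6451 intr=0.0000 cont=4.2508 V=4.2508[hold]; j=3 S=113.3156 intr=0.0000 cont=0.6787 V=0.6787[hold]  S*(3)=63.9551
k=2: j=0 S=70.3522 intr=17.7978 cont=18.3048 V=18.3048[hold]; j=1 S=85.1300 intr=3.0200 cont=8.3613 V=8.3613[hold]; j=2 S=103.0119 intr=0.0000 cont=2.4661 V=2.4661[hold]  S*(2)=-
k=1: j=0 S=77.3892 intr=10.7608 cont=13.3114 V=13.3114[hold]; j=1 S=93.6451 intr=0.0000 cont=5.4107 V=5.4107[hold]  S*(1)=-
k=0: j=0 S=85.1300 intr=3.0200 cont=9.3487 V=9.3487[hold]  S*(0)=-

price = 9.3487
boundary = - - - 63.9551 58.1397 63.9551 70.3522
tree:
9.3487
13.3114 5.4107
18.3048 8.3613 2.4661
24.1949 12.4865 4.2508 0.6787
30.0103 17.8602 7.1447 1.3543 0.0000
35.2969 24.1949 11.5881 2.7024 0.0000 0.0000
40.1028 30.0103 17.7978 5.3926 0.0000 0.0000 0.0000
44.4717 35.2969 24.1949 10.7608 0.0000 0.0000 0.0000 0.0000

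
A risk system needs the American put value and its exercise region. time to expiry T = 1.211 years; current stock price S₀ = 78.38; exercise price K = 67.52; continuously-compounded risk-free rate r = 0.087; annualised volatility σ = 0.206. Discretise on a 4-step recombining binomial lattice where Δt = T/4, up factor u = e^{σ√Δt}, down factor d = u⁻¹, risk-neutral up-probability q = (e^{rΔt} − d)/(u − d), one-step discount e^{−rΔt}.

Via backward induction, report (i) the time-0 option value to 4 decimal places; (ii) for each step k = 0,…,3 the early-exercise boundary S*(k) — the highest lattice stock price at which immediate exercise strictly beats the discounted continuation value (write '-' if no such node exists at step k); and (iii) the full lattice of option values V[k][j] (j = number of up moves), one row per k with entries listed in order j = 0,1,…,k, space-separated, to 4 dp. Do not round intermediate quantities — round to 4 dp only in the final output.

Δt=0.30275  u=1.12002  d=0.89284  q=0.58917  discount=0.97400
step 4 (expiry): payoffs max(K−S,0) = 17.7117 5.0382 0.0000 0.0000 0.0000
step 3: (k=3,j=0): S=55.7863, (K−S)⁺=11.7337, hold=9.9785 ⇒ V=11.7337 exercise | (k=3,j=1): S=69.9809, (K−S)⁺=0.0000, hold=2.0160 ⇒ V=2.0160 continue | (k=3,j=2): S=87.7872, (K−S)⁺=0.0000, hold=0.0000 ⇒ V=0.0000 continue | (k=3,j=3): S=110.1242, (K−S)⁺=0.0000, hold=0.0000 ⇒ V=0.0000 continue  boundary S*=55.7863
step 2: (k=2,j=0): S=62.4818, (K−S)⁺=5.0382, hold=5.8521 ⇒ V=5.8521 continue | (k=2,j=1): S=78.3800, (K−S)⁺=0.0000, hold=0.8067 ⇒ V=0.8067 continue | (k=2,j=2): S=98.3234, (K−S)⁺=0.0000, hold=0.0000 ⇒ V=0.0000 continue  boundary S*=-
step 1: (k=1,j=0): S=69.9809, (K−S)⁺=0.0000, hold=2.8046 ⇒ V=2.8046 continue | (k=1,j=1): S=87.7872, (K−S)⁺=0.0000, hold=0.3228 ⇒ V=0.3228 continue  boundary S*=-
step 0: (k=0,j=0): S=78.3800, (K−S)⁺=0.0000, hold=1.3075 ⇒ V=1.3075 continue  boundary S*=-

price = 1.3075
boundary = - - - 55.7863
tree:
1.3075
2.8046 0.3228
5.8521 0.8067 0.0000
11.7337 2.0160 0.0000 0.0000
17.7117 5.0382 0.0000 0.0000 0.0000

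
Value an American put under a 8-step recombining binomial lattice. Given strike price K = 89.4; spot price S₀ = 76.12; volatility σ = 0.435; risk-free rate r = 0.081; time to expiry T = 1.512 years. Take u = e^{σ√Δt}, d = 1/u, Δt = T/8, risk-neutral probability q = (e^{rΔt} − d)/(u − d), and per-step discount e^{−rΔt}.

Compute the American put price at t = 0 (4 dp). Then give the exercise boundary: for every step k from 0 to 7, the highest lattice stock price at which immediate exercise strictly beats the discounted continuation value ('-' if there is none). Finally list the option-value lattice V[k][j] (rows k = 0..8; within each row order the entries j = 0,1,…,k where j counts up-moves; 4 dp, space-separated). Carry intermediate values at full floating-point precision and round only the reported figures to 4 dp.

Δt=0.18900, u=1.20818, d=0.82769, q=0.49341, disc=e^(-rΔt)=0.98481
k=8 terminal: V=max(K-S,0) → 72.6330 64.9254 53.6746 37.2520 13.2800 0.0000 0.0000 0.0000 0.0000
k=7: j=0 S=20.2575 intr=69.1425 cont=67.7843 V=69.1425[EX]; j=1 S=29.5697 intr=59.8303 cont=58.4721 V=59.8303[EX]; j=2 S=43.1626 intr=46.2374 cont=44.8792 V=46.2374[EX]; j=3 S=63.0040 intr=26.3960 cont=25.0378 V=26.3960[EX]; j=4 S=91.9664 intr=0.0000 cont=6.6253 V=6.6253[hold]; j=5 S=134.2426 intr=0.0000 cont=0.0000 V=0.0000[hold]; j=6 S=195.9527 intr=0.0000 cont=0.0000 V=0.0000[hold]; j=7 S=286.0305 intr=0.0000 cont=0.0000 V=0.0000[hold]  S*(7)=63.0040
k=6: j=0 S=24.4746 intr=64.9254 cont=63.5672 V=64.9254[EX]; j=1 S=35.7254 intr=53.6746 cont=52.3164 V=53.6746[EX]; j=2 S=52.1480 intr=37.2520 cont=35.8938 V=37.2520[EX]; j=3 S=76.1200 intr=13.2800 cont=16.3882 V=16.3882[hold]; j=4 S=111.1117 intr=0.0000 cont=3.3054 V=3.3054[hold]; j=5 S=162.1888 intr=0.0000 cont=0.0000 V=0.0000[hold]; j=6 S=236.7455 intr=0.0000 cont=0.0000 V=0.0000[hold]  S*(6)=52.1480
k=5: j=0 S=29.5697 intr=59.8303 cont=58.4721 V=59.8303[EX]; j=1 S=43.1626 intr=46.2374 cont=44.8792 V=46.2374[EX]; j=2 S=63.0040 intr=26.3960 cont=26.5481 V=26.5481[hold]; j=3 S=91.9664 intr=0.0000 cont=9.7821 V=9.7821[hold]; j=4 S=134.2426 intr=0.0000 cont=1.6490 V=1.6490[hold]; j=5 S=195.9527 intr=0.0000 cont=0.0000 V=0.0000[hold]  S*(5)=43.1626
k=4: j=0 S=35.7254 intr=53.6746 cont=52.3164 V=53.6746[EX]; j=1 S=52.1480 intr=37.2520 cont=35.9677 V=37.2520[EX]; j=2 S=76.1200 intr=13.2800 cont=17.9980 V=17.9980[hold]; j=3 S=111.1117 intr=0.0000 cont=5.6815 V=5.6815[hold]; j=4 S=162.1888 intr=0.0000 cont=0.8227 V=0.8227[hold]  S*(4)=52.1480
k=3: j=0 S=43.1626 intr=46.2374 cont=44.8792 V=46.2374[EX]; j=1 S=63.0040 intr=26.3960 cont=27.3303 V=27.3303[hold]; j=2 S=91.9664 intr=0.0000 cont=11.7398 V=11.7398[hold]; j=3 S=134.2426 intr=0.0000 cont=3.2343 V=3.2343[hold]  S*(3)=43.1626
k=2: j=0 S=52.1480 intr=37.2520 cont=36.3478 V=37.2520[EX]; j=1 S=76.1200 intr=13.2800 cont=19.3395 V=19.3395[hold]; j=2 S=111.1117 intr=0.0000 cont=7.4285 V=7.4285[hold]  S*(2)=52.1480
k=1: j=0 S=63.0040 intr=26.3960 cont=27.9822 V=27.9822[hold]; j=1 S=91.9664 intr=0.0000 cont=13.2580 V=13.2580[hold]  S*(1)=-
k=0: j=0 S=76.1200 intr=13.2800 cont=20.4024 V=20.4024[hold]  S*(0)=-

price = 20.4024
boundary = - - 52.1480 43.1626 52.1480 43.1626 52.1480 63.0040
tree:
20.4024
27.9822 13.2580
37.2520 19.3395 7.4285
46.2374 27.3303 11.7398 3.2343
53.6746 37.2520 17.9980 5.6815 0.8227
59.8303 46.2374 26.5481 9.7821 1.6490 0.0000
64.9254 53.6746 37.2520 16.3882 3.3054 0.0000 0.0000
69.1425 59.8303 46.2374 26.3960 6.6253 0.0000 0.0000 0.0000
72.6330 64.9254 53.6746 37.2520 13.2800 0.0000 0.0000 0.0000 0.0000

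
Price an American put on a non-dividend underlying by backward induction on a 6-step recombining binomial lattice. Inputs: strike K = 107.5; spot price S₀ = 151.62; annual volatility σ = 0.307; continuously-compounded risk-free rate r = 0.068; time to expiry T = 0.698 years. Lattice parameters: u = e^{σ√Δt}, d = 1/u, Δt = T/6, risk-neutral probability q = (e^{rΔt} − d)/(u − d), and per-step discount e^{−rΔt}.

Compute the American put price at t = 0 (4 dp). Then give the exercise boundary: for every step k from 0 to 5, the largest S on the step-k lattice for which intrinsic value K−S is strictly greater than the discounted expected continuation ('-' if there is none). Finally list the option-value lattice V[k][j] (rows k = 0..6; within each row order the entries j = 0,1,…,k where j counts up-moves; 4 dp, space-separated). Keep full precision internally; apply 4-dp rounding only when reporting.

price = 0.9976
boundary = - - - - - 89.8215
tree:
0.9976
1.8421 0.2072
3.3543 0.4276 0.0000
5.9989 0.8827 0.0000 0.0000
10.4736 1.8220 0.0000 0.0000 0.0000
17.6785 3.7609 0.0000 0.0000 0.0000 0.0000
26.6081 7.7632 0.0000 0.0000 0.0000 0.0000 0.0000

Δt=0.11633, u=1.11039, d=0.90059, q=0.51170, disc=e^(-rΔt)=0.99212
k=6 terminal: V=max(K-S,0) → 26.6081 7.7632 0.0000 0.0000 0.0000 0.0000 0.0000
k=5: j=0 S=89.8215 intr=17.6785 cont=16.8314 V=17.6785[EX]; j=1 S=110.7467 intr=0.0000 cont=3.7609 V=3.7609[hold]; j=2 S=136.5467 intr=0.0000 cont=0.0000 V=0.0000[hold]; j=3 S=168.3572 intr=0.0000 cont=0.0000 V=0.0000[hold]; j=4 S=207.5784 intr=0.0000 cont=0.0000 V=0.0000[hold]; j=5 S=255.9367 intr=0.0000 cont=0.0000 V=0.0000[hold]  S*(5)=89.8215
k=4: j=0 S=99.7368 intr=7.7632 cont=10.4736 V=10.4736[hold]; j=1 S=122.9719 intr=0.0000 cont=1.8220 V=1.8220[hold]; j=2 S=151.6200 intr=0.0000 cont=0.0000 V=0.0000[hold]; j=3 S=186.9420 intr=0.0000 cont=0.0000 V=0.0000[hold]; j=4 S=230.4928 intr=0.0000 cont=0.0000 V=0.0000[hold]  S*(4)=-
k=3: j=0 S=110.7467 intr=0.0000 cont=5.9989 V=5.9989[hold]; j=1 S=136.5467 intr=0.0000 cont=0.8827 V=0.8827[hold]; j=2 S=168.3572 intr=0.0000 cont=0.0000 V=0.0000[hold]; j=3 S=207.5784 intr=0.0000 cont=0.0000 V=0.0000[hold]  S*(3)=-
k=2: j=0 S=122.9719 intr=0.0000 cont=3.3543 V=3.3543[hold]; j=1 S=151.6200 intr=0.0000 cont=0.4276 V=0.4276[hold]; j=2 S=186.9420 intr=0.0000 cont=0.0000 V=0.0000[hold]  S*(2)=-
k=1: j=0 S=136.5467 intr=0.0000 cont=1.8421 V=1.8421[hold]; j=1 S=168.3572 intr=0.0000 cont=0.2072 V=0.2072[hold]  S*(1)=-
k=0: j=0 S=151.6200 intr=0.0000 cont=0.9976 V=0.9976[hold]  S*(0)=-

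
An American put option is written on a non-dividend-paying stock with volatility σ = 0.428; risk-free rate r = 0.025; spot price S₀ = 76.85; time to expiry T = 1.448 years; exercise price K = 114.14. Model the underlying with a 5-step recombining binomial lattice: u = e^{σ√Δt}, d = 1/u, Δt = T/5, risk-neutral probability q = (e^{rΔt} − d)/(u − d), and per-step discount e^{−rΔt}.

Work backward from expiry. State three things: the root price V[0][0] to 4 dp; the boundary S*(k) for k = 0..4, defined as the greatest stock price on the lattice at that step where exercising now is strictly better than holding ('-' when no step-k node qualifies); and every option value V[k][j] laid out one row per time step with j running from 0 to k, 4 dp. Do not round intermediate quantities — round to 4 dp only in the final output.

price = 41.5567
boundary = - - 48.4825 61.0400 76.8500
tree:
41.5567
53.3352 28.2941
65.6575 39.6166 15.3602
75.6316 53.1000 24.3080 5.0280
83.5537 65.6575 37.2900 9.3494 0.0000
89.8461 75.6316 53.1000 17.3850 0.0000 0.0000

Δt=0.28960  u=1.25901  d=0.79427  q=0.45831  discount=0.99279
step 5 (expiry): payoffs max(K−S,0) = 89.8461 75.6316 53.1000 17.3850 0.0000 0.0000
step 4: (k=4,j=0): S=30.5863, (K−S)⁺=83.5537, hold=82.7303 ⇒ V=83.5537 exercise | (k=4,j=1): S=48.4825, (K−S)⁺=65.6575, hold=64.8341 ⇒ V=65.6575 exercise | (k=4,j=2): S=76.8500, (K−S)⁺=37.2900, hold=36.4666 ⇒ V=37.2900 exercise | (k=4,j=3): S=121.8155, (K−S)⁺=0.0000, hold=9.3494 ⇒ V=9.3494 continue | (k=4,j=4): S=193.0906, (K−S)⁺=0.0000, hold=0.0000 ⇒ V=0.0000 continue  boundary S*=76.8500
step 3: (k=3,j=0): S=38.5084, (K−S)⁺=75.6316, hold=74.8082 ⇒ V=75.6316 exercise | (k=3,j=1): S=61.0400, (K−S)⁺=53.1000, hold=52.2766 ⇒ V=53.1000 exercise | (k=3,j=2): S=96.7550, (K−S)⁺=17.3850, hold=24.3080 ⇒ V=24.3080 continue | (k=3,j=3): S=153.3670, (K−S)⁺=0.0000, hold=5.0280 ⇒ V=5.0280 continue  boundary S*=61.0400
step 2: (k=2,j=0): S=48.4825, (K−S)⁺=65.6575, hold=64.8341 ⇒ V=65.6575 exercise | (k=2,j=1): S=76.8500, (K−S)⁺=37.2900, hold=39.6166 ⇒ V=39.6166 continue | (k=2,j=2): S=121.8155, (K−S)⁺=0.0000, hold=15.3602 ⇒ V=15.3602 continue  boundary S*=48.4825
step 1: (k=1,j=0): S=61.0400, (K−S)⁺=53.1000, hold=53.3352 ⇒ V=53.3352 continue | (k=1,j=1): S=96.7550, (K−S)⁺=17.3850, hold=28.2941 ⇒ V=28.2941 continue  boundary S*=-
step 0: (k=0,j=0): S=76.8500, (K−S)⁺=37.2900, hold=41.5567 ⇒ V=41.5567 continue  boundary S*=-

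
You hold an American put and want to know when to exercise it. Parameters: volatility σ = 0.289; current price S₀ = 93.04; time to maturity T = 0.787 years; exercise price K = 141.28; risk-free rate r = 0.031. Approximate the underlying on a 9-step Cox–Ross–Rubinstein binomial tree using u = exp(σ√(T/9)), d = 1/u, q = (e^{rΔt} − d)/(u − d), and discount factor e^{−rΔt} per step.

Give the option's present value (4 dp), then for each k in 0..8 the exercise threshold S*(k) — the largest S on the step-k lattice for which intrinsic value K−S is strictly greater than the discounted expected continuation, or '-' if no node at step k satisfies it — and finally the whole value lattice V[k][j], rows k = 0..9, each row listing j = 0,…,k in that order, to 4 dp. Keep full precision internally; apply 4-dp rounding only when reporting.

Δt=0.08744, u=1.08922, d=0.91809, q=0.49451, disc=e^(-rΔt)=0.99729
k=9 terminal: V=max(K-S,0) → 98.1643 90.1277 80.5931 69.2812 55.8609 39.9391 21.0496 0.0000 0.0000 0.0000
k=8: j=0 S=46.9624 intr=94.3176 cont=93.9351 V=94.3176[EX]; j=1 S=55.7160 intr=85.5640 cont=85.1815 V=85.5640[EX]; j=2 S=66.1013 intr=75.1787 cont=74.7962 V=75.1787[EX]; j=3 S=78.4224 intr=62.8576 cont=62.4752 V=62.8576[EX]; j=4 S=93.0400 intr=48.2400 cont=47.8575 V=48.2400[EX]; j=5 S=110.3823 intr=30.8977 cont=30.5152 V=30.8977[EX]; j=6 S=130.9572 intr=10.3228 cont=10.6115 V=10.6115[hold]; j=7 S=155.3671 intr=0.0000 cont=0.0000 V=0.0000[hold]; j=8 S=184.3270 intr=0.0000 cont=0.0000 V=0.0000[hold]  S*(8)=110.3823
k=7: j=0 S=51.1523 intr=90.1277 cont=89.7452 V=90.1277[EX]; j=1 S=60.6869 intr=80.5931 cont=80.2106 V=80.5931[EX]; j=2 S=71.9988 intr=69.2812 cont=68.8988 V=69.2812[EX]; j=3 S=85.4191 intr=55.8609 cont=55.4785 V=55.8609[EX]; j=4 S=101.3409 intr=39.9391 cont=39.5567 V=39.9391[EX]; j=5 S=120.2304 intr=21.0496 cont=20.8095 V=21.0496[EX]; j=6 S=142.6409 intr=0.0000 cont=5.3495 V=5.3495[hold]; j=7 S=169.2287 intr=0.0000 cont=0.0000 V=0.0000[hold]  S*(7)=120.2304
k=6: j=0 S=55.7160 intr=85.5640 cont=85.1815 V=85.5640[EX]; j=1 S=66.1013 intr=75.1787 cont=74.7962 V=75.1787[EX]; j=2 S=78.4224 intr=62.8576 cont=62.4752 V=62.8576[EX]; j=3 S=93.0400 intr=48.2400 cont=47.8575 V=48.2400[EX]; j=4 S=110.3823 intr=30.8977 cont=30.5152 V=30.8977[EX]; j=5 S=130.9572 intr=10.3228 cont=13.2498 V=13.2498[hold]; j=6 S=155.3671 intr=0.0000 cont=2.6968 V=2.6968[hold]  S*(6)=110.3823
k=5: j=0 S=60.6869 intr=80.5931 cont=80.2106 V=80.5931[EX]; j=1 S=71.9988 intr=69.2812 cont=68.8988 V=69.2812[EX]; j=2 S=85.4191 intr=55.8609 cont=55.4785 V=55.8609[EX]; j=3 S=101.3409 intr=39.9391 cont=39.5567 V=39.9391[EX]; j=4 S=120.2304 intr=21.0496 cont=22.1106 V=22.1106[hold]; j=5 S=142.6409 intr=0.0000 cont=8.0095 V=8.0095[hold]  S*(5)=101.3409
k=4: j=0 S=66.1013 intr=75.1787 cont=74.7962 V=75.1787[EX]; j=1 S=78.4224 intr=62.8576 cont=62.4752 V=62.8576[EX]; j=2 S=93.0400 intr=48.2400 cont=47.8575 V=48.2400[EX]; j=3 S=110.3823 intr=30.8977 cont=31.0385 V=31.0385[hold]; j=4 S=130.9572 intr=10.3228 cont=15.0965 V=15.0965[hold]  S*(4)=93.0400
k=3: j=0 S=71.9988 intr=69.2812 cont=68.8988 V=69.2812[EX]; j=1 S=85.4191 intr=55.8609 cont=55.4785 V=55.8609[EX]; j=2 S=101.3409 intr=39.9391 cont=39.6261 V=39.9391[EX]; j=3 S=120.2304 intr=21.0496 cont=23.0923 V=23.0923[hold]  S*(3)=101.3409
k=2: j=0 S=78.4224 intr=62.8576 cont=62.4752 V=62.8576[EX]; j=1 S=93.0400 intr=48.2400 cont=47.8575 V=48.2400[EX]; j=2 S=110.3823 intr=30.8977 cont=31.5227 V=31.5227[hold]  S*(2)=93.0400
k=1: j=0 S=85.4191 intr=55.8609 cont=55.4785 V=55.8609[EX]; j=1 S=101.3409 intr=39.9391 cont=39.8649 V=39.9391[EX]  S*(1)=101.3409
k=0: j=0 S=93.0400 intr=48.2400 cont=47.8575 V=48.2400[EX]  S*(0)=93.0400

price = 48.2400
boundary = 93.0400 101.3409 93.0400 101.3409 93.0400 101.3409 110.3823 120.2304 110.3823
tree:
48.2400
55.8609 39.9391
62.8576 48.2400 31.5227
69.2812 55.8609 39.9391 23.0923
75.1787 62.8576 48.2400 31.0385 15.0965
80.5931 69.2812 55.8609 39.9391 22.1106 8.0095
85.5640 75.1787 62.8576 48.2400 30.8977 13.2498 2.6968
90.1277 80.5931 69.2812 55.8609 39.9391 21.0496 5.3495 0.0000
94.3176 85.5640 75.1787 62.8576 48.2400 30.8977 10.6115 0.0000 0.0000
98.1643 90.1277 80.5931 69.2812 55.8609 39.9391 21.0496 0.0000 0.0000 0.0000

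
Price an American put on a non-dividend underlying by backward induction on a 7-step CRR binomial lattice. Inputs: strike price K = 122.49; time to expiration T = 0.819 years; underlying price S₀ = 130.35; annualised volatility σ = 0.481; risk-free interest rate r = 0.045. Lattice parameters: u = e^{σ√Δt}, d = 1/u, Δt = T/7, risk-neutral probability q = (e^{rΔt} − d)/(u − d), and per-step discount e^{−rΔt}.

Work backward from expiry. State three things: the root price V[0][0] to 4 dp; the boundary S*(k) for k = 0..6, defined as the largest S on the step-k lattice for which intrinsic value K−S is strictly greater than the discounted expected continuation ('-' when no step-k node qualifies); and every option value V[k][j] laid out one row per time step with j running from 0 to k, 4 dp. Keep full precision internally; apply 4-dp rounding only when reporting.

price = 16.7650
boundary = - - - - 67.4991 79.5703 93.8003
tree:
16.7650
23.7684 9.2086
32.6772 14.1833 3.8110
43.3140 21.2807 6.4943 0.8868
54.9909 30.8859 10.8981 1.6978 0.0000
65.2309 42.9197 17.9250 3.2505 0.0000 0.0000
73.9174 54.9909 28.6897 6.2232 0.0000 0.0000 0.0000
81.2861 65.2309 42.9197 11.9148 0.0000 0.0000 0.0000 0.0000

Δt=0.11700, u=1.17884, d=0.84829, q=0.47493, disc=e^(-rΔt)=0.99475
k=7 terminal: V=max(K-S,0) → 81.2861 65.2309 42.9197 11.9148 0.0000 0.0000 0.0000 0.0000
k=6: j=0 S=48.5726 intr=73.9174 cont=73.2742 V=73.9174[EX]; j=1 S=67.4991 intr=54.9909 cont=54.3477 V=54.9909[EX]; j=2 S=93.8003 intr=28.6897 cont=28.0464 V=28.6897[EX]; j=3 S=130.3500 intr=0.0000 cont=6.2232 V=6.2232[hold]; j=4 S=181.1414 intr=0.0000 cont=0.0000 V=0.0000[hold]; j=5 S=251.7238 intr=0.0000 cont=0.0000 V=0.0000[hold]; j=6 S=349.8089 intr=0.0000 cont=0.0000 V=0.0000[hold]  S*(6)=93.8003
k=5: j=0 S=57.2591 intr=65.2309 cont=64.5877 V=65.2309[EX]; j=1 S=79.5703 intr=42.9197 cont=42.2765 V=42.9197[EX]; j=2 S=110.5752 intr=11.9148 cont=17.9250 V=17.9250[hold]; j=3 S=153.6612 intr=0.0000 cont=3.2505 V=3.2505[hold]; j=4 S=213.5359 intr=0.0000 cont=0.0000 V=0.0000[hold]; j=5 S=296.7410 intr=0.0000 cont=0.0000 V=0.0000[hold]  S*(5)=79.5703
k=4: j=0 S=67.4991 intr=54.9909 cont=54.3477 V=54.9909[EX]; j=1 S=93.8003 intr=28.6897 cont=30.8859 V=30.8859[hold]; j=2 S=130.3500 intr=0.0000 cont=10.8981 V=10.8981[hold]; j=3 S=181.1414 intr=0.0000 cont=1.6978 V=1.6978[hold]; j=4 S=251.7238 intr=0.0000 cont=0.0000 V=0.0000[hold]  S*(4)=67.4991
k=3: j=0 S=79.5703 intr=42.9197 cont=43.3140 V=43.3140[hold]; j=1 S=110.5752 intr=11.9148 cont=21.2807 V=21.2807[hold]; j=2 S=153.6612 intr=0.0000 cont=6.4943 V=6.4943[hold]; j=3 S=213.5359 intr=0.0000 cont=0.8868 V=0.8868[hold]  S*(3)=-
k=2: j=0 S=93.8003 intr=28.6897 cont=32.6772 V=32.6772[hold]; j=1 S=130.3500 intr=0.0000 cont=14.1833 V=14.1833[hold]; j=2 S=181.1414 intr=0.0000 cont=3.8110 V=3.8110[hold]  S*(2)=-
k=1: j=0 S=110.5752 intr=11.9148 cont=23.7684 V=23.7684[hold]; j=1 S=153.6612 intr=0.0000 cont=9.2086 V=9.2086[hold]  S*(1)=-
k=0: j=0 S=130.3500 intr=0.0000 cont=16.7650 V=16.7650[hold]  S*(0)=-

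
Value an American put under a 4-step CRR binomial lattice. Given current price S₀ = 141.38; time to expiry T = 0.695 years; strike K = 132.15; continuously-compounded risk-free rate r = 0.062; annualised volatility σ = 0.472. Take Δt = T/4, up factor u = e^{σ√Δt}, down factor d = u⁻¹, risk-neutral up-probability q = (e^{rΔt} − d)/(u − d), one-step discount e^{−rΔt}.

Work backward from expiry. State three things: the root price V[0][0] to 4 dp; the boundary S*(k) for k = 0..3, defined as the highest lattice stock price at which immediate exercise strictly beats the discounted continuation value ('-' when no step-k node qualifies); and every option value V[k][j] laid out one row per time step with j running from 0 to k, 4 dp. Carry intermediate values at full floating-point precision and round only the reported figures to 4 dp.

price = 14.5737
boundary = - - 95.3888 78.3523
tree:
14.5737
23.6053 5.0532
36.7612 9.7913 0.0000
53.7977 18.9721 0.0000 0.0000
67.7914 36.7612 0.0000 0.0000 0.0000

params: Δt=0.17375 u=1.21743 d=0.82140 q=0.47832 e^(-rΔt)=0.98929
t_4 payoffs: 67.7914 36.7612 0.0000 0.0000 0.0000
t_3: node(3,0) S=78.3523 payoff=53.7977 vs cont=52.3818 → 53.7977 [stop]  node(3,1) S=116.1295 payoff=16.0205 vs cont=18.9721 → 18.9721 [wait]  node(3,2) S=172.1208 payoff=0.0000 vs cont=0.0000 → 0.0000 [wait]  node(3,3) S=255.1081 payoff=0.0000 vs cont=0.0000 → 0.0000 [wait]  ⇒ S*(3)=78.3523
t_2: node(2,0) S=95.3888 payoff=36.7612 vs cont=36.7420 → 36.7612 [stop]  node(2,1) S=141.3800 payoff=0.0000 vs cont=9.7913 → 9.7913 [wait]  node(2,2) S=209.5457 payoff=0.0000 vs cont=0.0000 → 0.0000 [wait]  ⇒ S*(2)=95.3888
t_1: node(1,0) S=116.1295 payoff=16.0205 vs cont=23.6053 → 23.6053 [wait]  node(1,1) S=172.1208 payoff=0.0000 vs cont=5.0532 → 5.0532 [wait]  ⇒ S*(1)=-
t_0: node(0,0) S=141.3800 payoff=0.0000 vs cont=14.5737 → 14.5737 [wait]  ⇒ S*(0)=-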